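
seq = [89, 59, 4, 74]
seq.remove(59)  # [89, 4, 74]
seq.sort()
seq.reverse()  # [89, 74, 4]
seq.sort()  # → [4, 74, 89]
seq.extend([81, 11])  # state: [4, 74, 89, 81, 11]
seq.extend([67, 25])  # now [4, 74, 89, 81, 11, 67, 25]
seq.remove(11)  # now [4, 74, 89, 81, 67, 25]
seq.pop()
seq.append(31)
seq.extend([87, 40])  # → [4, 74, 89, 81, 67, 31, 87, 40]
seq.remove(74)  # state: [4, 89, 81, 67, 31, 87, 40]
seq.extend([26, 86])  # [4, 89, 81, 67, 31, 87, 40, 26, 86]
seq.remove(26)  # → [4, 89, 81, 67, 31, 87, 40, 86]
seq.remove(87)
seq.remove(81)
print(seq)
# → [4, 89, 67, 31, 40, 86]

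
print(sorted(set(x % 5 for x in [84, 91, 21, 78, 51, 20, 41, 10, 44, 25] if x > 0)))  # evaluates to [0, 1, 3, 4]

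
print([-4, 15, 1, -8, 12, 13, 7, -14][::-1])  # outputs [-14, 7, 13, 12, -8, 1, 15, -4]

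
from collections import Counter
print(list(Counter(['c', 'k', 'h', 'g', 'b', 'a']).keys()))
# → ['c', 'k', 'h', 'g', 'b', 'a']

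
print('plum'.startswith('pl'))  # True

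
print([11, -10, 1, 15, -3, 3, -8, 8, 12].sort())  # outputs None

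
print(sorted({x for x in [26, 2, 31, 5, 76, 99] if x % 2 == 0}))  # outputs [2, 26, 76]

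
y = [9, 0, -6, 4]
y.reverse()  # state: [4, -6, 0, 9]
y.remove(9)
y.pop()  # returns 0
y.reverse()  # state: [-6, 4]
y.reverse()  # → [4, -6]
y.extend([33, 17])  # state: [4, -6, 33, 17]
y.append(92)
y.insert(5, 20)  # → [4, -6, 33, 17, 92, 20]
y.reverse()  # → [20, 92, 17, 33, -6, 4]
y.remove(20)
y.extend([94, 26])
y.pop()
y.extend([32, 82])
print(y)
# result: [92, 17, 33, -6, 4, 94, 32, 82]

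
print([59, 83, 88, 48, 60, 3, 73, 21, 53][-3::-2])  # [73, 60, 88, 59]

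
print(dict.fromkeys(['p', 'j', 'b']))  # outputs {'p': None, 'j': None, 'b': None}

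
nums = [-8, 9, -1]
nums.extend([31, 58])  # [-8, 9, -1, 31, 58]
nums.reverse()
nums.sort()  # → [-8, -1, 9, 31, 58]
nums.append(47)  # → [-8, -1, 9, 31, 58, 47]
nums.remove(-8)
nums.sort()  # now [-1, 9, 31, 47, 58]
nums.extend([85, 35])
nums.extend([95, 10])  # [-1, 9, 31, 47, 58, 85, 35, 95, 10]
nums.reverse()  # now [10, 95, 35, 85, 58, 47, 31, 9, -1]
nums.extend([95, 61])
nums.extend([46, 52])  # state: [10, 95, 35, 85, 58, 47, 31, 9, -1, 95, 61, 46, 52]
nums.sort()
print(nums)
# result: [-1, 9, 10, 31, 35, 46, 47, 52, 58, 61, 85, 95, 95]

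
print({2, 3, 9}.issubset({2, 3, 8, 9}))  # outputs True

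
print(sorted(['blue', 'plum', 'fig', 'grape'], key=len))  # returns ['fig', 'blue', 'plum', 'grape']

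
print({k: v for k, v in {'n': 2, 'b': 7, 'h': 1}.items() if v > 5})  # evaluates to {'b': 7}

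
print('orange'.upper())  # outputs ORANGE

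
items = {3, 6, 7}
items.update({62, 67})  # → {3, 6, 7, 62, 67}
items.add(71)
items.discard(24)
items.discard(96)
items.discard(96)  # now {3, 6, 7, 62, 67, 71}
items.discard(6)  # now {3, 7, 62, 67, 71}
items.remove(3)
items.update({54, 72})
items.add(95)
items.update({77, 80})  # {7, 54, 62, 67, 71, 72, 77, 80, 95}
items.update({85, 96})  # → {7, 54, 62, 67, 71, 72, 77, 80, 85, 95, 96}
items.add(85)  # {7, 54, 62, 67, 71, 72, 77, 80, 85, 95, 96}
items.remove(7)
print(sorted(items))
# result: [54, 62, 67, 71, 72, 77, 80, 85, 95, 96]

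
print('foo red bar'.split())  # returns ['foo', 'red', 'bar']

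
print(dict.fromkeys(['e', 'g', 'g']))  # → {'e': None, 'g': None}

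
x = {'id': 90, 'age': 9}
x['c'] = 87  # {'id': 90, 'age': 9, 'c': 87}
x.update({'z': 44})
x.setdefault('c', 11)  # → 87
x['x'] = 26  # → {'id': 90, 'age': 9, 'c': 87, 'z': 44, 'x': 26}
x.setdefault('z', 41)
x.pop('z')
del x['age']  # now {'id': 90, 'c': 87, 'x': 26}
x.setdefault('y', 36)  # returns 36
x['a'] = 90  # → {'id': 90, 'c': 87, 'x': 26, 'y': 36, 'a': 90}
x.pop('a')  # 90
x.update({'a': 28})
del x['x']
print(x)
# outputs {'id': 90, 'c': 87, 'y': 36, 'a': 28}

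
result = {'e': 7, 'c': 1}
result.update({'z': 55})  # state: {'e': 7, 'c': 1, 'z': 55}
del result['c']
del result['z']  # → {'e': 7}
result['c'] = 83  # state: {'e': 7, 'c': 83}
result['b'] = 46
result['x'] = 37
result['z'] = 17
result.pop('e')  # 7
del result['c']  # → {'b': 46, 'x': 37, 'z': 17}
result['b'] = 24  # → {'b': 24, 'x': 37, 'z': 17}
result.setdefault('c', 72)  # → 72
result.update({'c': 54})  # {'b': 24, 'x': 37, 'z': 17, 'c': 54}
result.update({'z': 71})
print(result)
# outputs {'b': 24, 'x': 37, 'z': 71, 'c': 54}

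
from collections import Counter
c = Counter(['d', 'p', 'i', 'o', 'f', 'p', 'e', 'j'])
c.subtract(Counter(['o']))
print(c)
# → Counter({'p': 2, 'd': 1, 'i': 1, 'f': 1, 'e': 1, 'j': 1, 'o': 0})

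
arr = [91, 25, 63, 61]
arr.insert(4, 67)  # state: [91, 25, 63, 61, 67]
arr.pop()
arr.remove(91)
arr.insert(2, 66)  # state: [25, 63, 66, 61]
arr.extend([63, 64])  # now [25, 63, 66, 61, 63, 64]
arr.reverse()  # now [64, 63, 61, 66, 63, 25]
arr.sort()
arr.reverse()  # [66, 64, 63, 63, 61, 25]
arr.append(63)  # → [66, 64, 63, 63, 61, 25, 63]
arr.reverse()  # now [63, 25, 61, 63, 63, 64, 66]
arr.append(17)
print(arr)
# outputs [63, 25, 61, 63, 63, 64, 66, 17]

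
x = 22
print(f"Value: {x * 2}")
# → Value: 44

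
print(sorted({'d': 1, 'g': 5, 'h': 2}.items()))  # [('d', 1), ('g', 5), ('h', 2)]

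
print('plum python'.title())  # Plum Python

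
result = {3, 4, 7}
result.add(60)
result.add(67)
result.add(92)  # {3, 4, 7, 60, 67, 92}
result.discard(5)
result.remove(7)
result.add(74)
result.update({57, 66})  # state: {3, 4, 57, 60, 66, 67, 74, 92}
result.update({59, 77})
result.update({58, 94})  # {3, 4, 57, 58, 59, 60, 66, 67, 74, 77, 92, 94}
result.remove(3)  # {4, 57, 58, 59, 60, 66, 67, 74, 77, 92, 94}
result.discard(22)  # {4, 57, 58, 59, 60, 66, 67, 74, 77, 92, 94}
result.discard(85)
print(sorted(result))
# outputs [4, 57, 58, 59, 60, 66, 67, 74, 77, 92, 94]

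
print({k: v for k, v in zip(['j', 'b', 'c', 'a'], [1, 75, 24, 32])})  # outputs {'j': 1, 'b': 75, 'c': 24, 'a': 32}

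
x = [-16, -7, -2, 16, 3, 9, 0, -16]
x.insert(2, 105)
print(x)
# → [-16, -7, 105, -2, 16, 3, 9, 0, -16]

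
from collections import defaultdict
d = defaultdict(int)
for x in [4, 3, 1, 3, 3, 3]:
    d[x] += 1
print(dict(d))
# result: {4: 1, 3: 4, 1: 1}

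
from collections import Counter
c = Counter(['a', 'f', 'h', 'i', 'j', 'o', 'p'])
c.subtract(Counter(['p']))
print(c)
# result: Counter({'a': 1, 'f': 1, 'h': 1, 'i': 1, 'j': 1, 'o': 1, 'p': 0})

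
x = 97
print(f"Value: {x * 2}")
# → Value: 194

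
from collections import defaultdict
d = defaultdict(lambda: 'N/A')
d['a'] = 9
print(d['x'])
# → N/A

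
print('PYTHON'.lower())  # python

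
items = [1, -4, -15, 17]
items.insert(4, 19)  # [1, -4, -15, 17, 19]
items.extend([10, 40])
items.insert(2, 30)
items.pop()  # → 40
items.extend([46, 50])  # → [1, -4, 30, -15, 17, 19, 10, 46, 50]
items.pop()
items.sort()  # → [-15, -4, 1, 10, 17, 19, 30, 46]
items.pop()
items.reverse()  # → [30, 19, 17, 10, 1, -4, -15]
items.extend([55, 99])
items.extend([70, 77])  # [30, 19, 17, 10, 1, -4, -15, 55, 99, 70, 77]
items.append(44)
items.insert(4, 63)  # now [30, 19, 17, 10, 63, 1, -4, -15, 55, 99, 70, 77, 44]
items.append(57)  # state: [30, 19, 17, 10, 63, 1, -4, -15, 55, 99, 70, 77, 44, 57]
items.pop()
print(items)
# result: [30, 19, 17, 10, 63, 1, -4, -15, 55, 99, 70, 77, 44]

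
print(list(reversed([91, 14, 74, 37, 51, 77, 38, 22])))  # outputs [22, 38, 77, 51, 37, 74, 14, 91]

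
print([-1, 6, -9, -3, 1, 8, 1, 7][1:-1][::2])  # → [6, -3, 8]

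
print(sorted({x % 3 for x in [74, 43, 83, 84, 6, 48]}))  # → [0, 1, 2]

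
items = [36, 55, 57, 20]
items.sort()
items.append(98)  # [20, 36, 55, 57, 98]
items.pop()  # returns 98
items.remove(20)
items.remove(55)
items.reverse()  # [57, 36]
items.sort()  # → [36, 57]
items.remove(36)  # [57]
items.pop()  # 57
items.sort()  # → []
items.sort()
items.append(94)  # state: [94]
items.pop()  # 94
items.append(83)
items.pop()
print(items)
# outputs []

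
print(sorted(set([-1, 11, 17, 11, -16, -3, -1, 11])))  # [-16, -3, -1, 11, 17]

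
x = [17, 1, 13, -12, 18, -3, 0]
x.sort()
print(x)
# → [-12, -3, 0, 1, 13, 17, 18]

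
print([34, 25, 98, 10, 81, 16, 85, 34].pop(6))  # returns 85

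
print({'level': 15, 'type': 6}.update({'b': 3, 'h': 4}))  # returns None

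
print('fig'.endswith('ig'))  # True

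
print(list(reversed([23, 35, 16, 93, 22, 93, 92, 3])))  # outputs [3, 92, 93, 22, 93, 16, 35, 23]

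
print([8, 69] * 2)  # [8, 69, 8, 69]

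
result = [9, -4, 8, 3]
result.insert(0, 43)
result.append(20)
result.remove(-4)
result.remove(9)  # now [43, 8, 3, 20]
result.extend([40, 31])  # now [43, 8, 3, 20, 40, 31]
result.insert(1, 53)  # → [43, 53, 8, 3, 20, 40, 31]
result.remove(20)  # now [43, 53, 8, 3, 40, 31]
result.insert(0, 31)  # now [31, 43, 53, 8, 3, 40, 31]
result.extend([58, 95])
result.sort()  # [3, 8, 31, 31, 40, 43, 53, 58, 95]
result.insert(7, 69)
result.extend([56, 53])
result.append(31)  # [3, 8, 31, 31, 40, 43, 53, 69, 58, 95, 56, 53, 31]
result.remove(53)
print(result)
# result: [3, 8, 31, 31, 40, 43, 69, 58, 95, 56, 53, 31]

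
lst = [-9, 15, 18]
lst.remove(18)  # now [-9, 15]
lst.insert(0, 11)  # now [11, -9, 15]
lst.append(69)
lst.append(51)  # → [11, -9, 15, 69, 51]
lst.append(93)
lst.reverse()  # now [93, 51, 69, 15, -9, 11]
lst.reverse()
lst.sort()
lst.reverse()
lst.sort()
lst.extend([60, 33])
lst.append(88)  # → [-9, 11, 15, 51, 69, 93, 60, 33, 88]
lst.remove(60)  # [-9, 11, 15, 51, 69, 93, 33, 88]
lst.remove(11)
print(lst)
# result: [-9, 15, 51, 69, 93, 33, 88]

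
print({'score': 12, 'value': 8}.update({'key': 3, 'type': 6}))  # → None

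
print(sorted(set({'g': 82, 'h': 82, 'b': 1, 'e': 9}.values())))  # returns [1, 9, 82]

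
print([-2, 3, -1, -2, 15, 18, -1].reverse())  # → None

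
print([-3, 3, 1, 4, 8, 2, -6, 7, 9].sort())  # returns None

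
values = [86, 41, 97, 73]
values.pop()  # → 73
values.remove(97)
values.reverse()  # [41, 86]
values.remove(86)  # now [41]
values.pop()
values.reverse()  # []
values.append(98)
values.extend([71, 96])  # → [98, 71, 96]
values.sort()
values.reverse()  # [98, 96, 71]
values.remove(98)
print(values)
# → [96, 71]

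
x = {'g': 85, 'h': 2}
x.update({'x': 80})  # {'g': 85, 'h': 2, 'x': 80}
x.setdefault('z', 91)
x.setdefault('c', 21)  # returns 21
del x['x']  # {'g': 85, 'h': 2, 'z': 91, 'c': 21}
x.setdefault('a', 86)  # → 86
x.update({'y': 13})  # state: {'g': 85, 'h': 2, 'z': 91, 'c': 21, 'a': 86, 'y': 13}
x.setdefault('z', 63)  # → 91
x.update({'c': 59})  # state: {'g': 85, 'h': 2, 'z': 91, 'c': 59, 'a': 86, 'y': 13}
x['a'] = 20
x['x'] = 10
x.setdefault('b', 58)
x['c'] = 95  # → {'g': 85, 'h': 2, 'z': 91, 'c': 95, 'a': 20, 'y': 13, 'x': 10, 'b': 58}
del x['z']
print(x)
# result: {'g': 85, 'h': 2, 'c': 95, 'a': 20, 'y': 13, 'x': 10, 'b': 58}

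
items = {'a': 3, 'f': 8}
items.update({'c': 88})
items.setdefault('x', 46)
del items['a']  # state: {'f': 8, 'c': 88, 'x': 46}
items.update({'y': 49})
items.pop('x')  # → 46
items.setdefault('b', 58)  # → 58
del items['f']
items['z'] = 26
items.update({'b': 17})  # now {'c': 88, 'y': 49, 'b': 17, 'z': 26}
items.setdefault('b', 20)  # 17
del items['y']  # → {'c': 88, 'b': 17, 'z': 26}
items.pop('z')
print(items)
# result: {'c': 88, 'b': 17}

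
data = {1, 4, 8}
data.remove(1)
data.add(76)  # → {4, 8, 76}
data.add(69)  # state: {4, 8, 69, 76}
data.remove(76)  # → {4, 8, 69}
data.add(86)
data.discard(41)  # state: {4, 8, 69, 86}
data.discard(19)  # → {4, 8, 69, 86}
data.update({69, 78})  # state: {4, 8, 69, 78, 86}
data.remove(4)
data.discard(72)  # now {8, 69, 78, 86}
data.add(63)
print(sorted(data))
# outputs [8, 63, 69, 78, 86]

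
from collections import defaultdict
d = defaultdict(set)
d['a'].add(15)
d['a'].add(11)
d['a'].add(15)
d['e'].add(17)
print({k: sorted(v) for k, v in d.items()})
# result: {'a': [11, 15], 'e': [17]}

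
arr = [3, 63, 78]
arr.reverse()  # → [78, 63, 3]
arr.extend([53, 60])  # [78, 63, 3, 53, 60]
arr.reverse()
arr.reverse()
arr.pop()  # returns 60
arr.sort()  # [3, 53, 63, 78]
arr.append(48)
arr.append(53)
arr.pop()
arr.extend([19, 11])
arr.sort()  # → [3, 11, 19, 48, 53, 63, 78]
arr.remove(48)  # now [3, 11, 19, 53, 63, 78]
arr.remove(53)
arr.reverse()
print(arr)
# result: [78, 63, 19, 11, 3]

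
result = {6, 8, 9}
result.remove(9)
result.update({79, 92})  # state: {6, 8, 79, 92}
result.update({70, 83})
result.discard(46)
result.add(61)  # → {6, 8, 61, 70, 79, 83, 92}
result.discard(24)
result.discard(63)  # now {6, 8, 61, 70, 79, 83, 92}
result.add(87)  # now {6, 8, 61, 70, 79, 83, 87, 92}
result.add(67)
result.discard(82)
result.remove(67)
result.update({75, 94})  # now {6, 8, 61, 70, 75, 79, 83, 87, 92, 94}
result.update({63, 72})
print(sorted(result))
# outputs [6, 8, 61, 63, 70, 72, 75, 79, 83, 87, 92, 94]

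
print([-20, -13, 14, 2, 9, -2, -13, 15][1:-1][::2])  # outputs [-13, 2, -2]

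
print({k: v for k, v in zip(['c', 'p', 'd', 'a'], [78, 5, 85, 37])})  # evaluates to {'c': 78, 'p': 5, 'd': 85, 'a': 37}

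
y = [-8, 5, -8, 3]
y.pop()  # 3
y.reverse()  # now [-8, 5, -8]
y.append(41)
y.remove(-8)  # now [5, -8, 41]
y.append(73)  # [5, -8, 41, 73]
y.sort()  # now [-8, 5, 41, 73]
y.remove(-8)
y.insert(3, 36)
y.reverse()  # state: [36, 73, 41, 5]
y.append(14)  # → [36, 73, 41, 5, 14]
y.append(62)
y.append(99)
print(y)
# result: [36, 73, 41, 5, 14, 62, 99]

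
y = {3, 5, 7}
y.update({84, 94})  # {3, 5, 7, 84, 94}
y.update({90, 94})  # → {3, 5, 7, 84, 90, 94}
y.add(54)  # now {3, 5, 7, 54, 84, 90, 94}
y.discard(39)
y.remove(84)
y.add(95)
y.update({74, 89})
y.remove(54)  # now {3, 5, 7, 74, 89, 90, 94, 95}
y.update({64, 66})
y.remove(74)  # {3, 5, 7, 64, 66, 89, 90, 94, 95}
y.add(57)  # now {3, 5, 7, 57, 64, 66, 89, 90, 94, 95}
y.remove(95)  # {3, 5, 7, 57, 64, 66, 89, 90, 94}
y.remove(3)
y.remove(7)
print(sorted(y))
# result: [5, 57, 64, 66, 89, 90, 94]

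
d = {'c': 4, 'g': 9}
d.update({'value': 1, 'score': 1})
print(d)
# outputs {'c': 4, 'g': 9, 'value': 1, 'score': 1}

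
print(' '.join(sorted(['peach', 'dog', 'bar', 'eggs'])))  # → bar dog eggs peach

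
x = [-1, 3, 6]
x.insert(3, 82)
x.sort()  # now [-1, 3, 6, 82]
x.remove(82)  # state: [-1, 3, 6]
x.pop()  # 6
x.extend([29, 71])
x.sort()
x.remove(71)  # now [-1, 3, 29]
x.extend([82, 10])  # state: [-1, 3, 29, 82, 10]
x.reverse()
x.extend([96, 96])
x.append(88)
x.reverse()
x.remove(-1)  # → [88, 96, 96, 3, 29, 82, 10]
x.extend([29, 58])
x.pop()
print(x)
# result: [88, 96, 96, 3, 29, 82, 10, 29]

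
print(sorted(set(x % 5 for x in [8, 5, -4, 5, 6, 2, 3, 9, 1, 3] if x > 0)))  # [0, 1, 2, 3, 4]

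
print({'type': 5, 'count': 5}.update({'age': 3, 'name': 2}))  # None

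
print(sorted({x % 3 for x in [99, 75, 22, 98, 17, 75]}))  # [0, 1, 2]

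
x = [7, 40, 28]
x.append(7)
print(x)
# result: [7, 40, 28, 7]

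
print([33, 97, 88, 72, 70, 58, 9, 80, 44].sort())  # None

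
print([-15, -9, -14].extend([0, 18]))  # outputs None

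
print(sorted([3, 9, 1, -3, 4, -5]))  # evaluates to [-5, -3, 1, 3, 4, 9]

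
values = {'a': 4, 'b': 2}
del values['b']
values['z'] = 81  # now {'a': 4, 'z': 81}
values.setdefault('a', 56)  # 4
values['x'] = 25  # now {'a': 4, 'z': 81, 'x': 25}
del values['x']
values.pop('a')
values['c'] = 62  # {'z': 81, 'c': 62}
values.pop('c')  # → 62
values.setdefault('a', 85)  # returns 85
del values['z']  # {'a': 85}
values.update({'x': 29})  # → {'a': 85, 'x': 29}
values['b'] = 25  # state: {'a': 85, 'x': 29, 'b': 25}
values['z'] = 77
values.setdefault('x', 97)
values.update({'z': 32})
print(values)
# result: {'a': 85, 'x': 29, 'b': 25, 'z': 32}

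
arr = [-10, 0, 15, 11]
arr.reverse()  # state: [11, 15, 0, -10]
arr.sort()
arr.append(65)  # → [-10, 0, 11, 15, 65]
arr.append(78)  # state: [-10, 0, 11, 15, 65, 78]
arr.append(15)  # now [-10, 0, 11, 15, 65, 78, 15]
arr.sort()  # [-10, 0, 11, 15, 15, 65, 78]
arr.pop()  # 78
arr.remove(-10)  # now [0, 11, 15, 15, 65]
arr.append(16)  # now [0, 11, 15, 15, 65, 16]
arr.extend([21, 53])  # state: [0, 11, 15, 15, 65, 16, 21, 53]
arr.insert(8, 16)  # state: [0, 11, 15, 15, 65, 16, 21, 53, 16]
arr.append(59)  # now [0, 11, 15, 15, 65, 16, 21, 53, 16, 59]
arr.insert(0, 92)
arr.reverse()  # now [59, 16, 53, 21, 16, 65, 15, 15, 11, 0, 92]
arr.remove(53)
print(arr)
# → [59, 16, 21, 16, 65, 15, 15, 11, 0, 92]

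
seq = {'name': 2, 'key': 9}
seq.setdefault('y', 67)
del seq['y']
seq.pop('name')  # 2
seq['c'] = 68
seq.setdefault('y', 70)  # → 70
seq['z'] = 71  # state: {'key': 9, 'c': 68, 'y': 70, 'z': 71}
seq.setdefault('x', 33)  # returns 33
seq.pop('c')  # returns 68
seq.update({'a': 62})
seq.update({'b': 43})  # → {'key': 9, 'y': 70, 'z': 71, 'x': 33, 'a': 62, 'b': 43}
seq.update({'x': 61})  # {'key': 9, 'y': 70, 'z': 71, 'x': 61, 'a': 62, 'b': 43}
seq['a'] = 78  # {'key': 9, 'y': 70, 'z': 71, 'x': 61, 'a': 78, 'b': 43}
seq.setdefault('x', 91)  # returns 61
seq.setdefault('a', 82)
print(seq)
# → {'key': 9, 'y': 70, 'z': 71, 'x': 61, 'a': 78, 'b': 43}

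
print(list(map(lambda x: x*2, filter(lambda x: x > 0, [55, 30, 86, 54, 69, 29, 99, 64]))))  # [110, 60, 172, 108, 138, 58, 198, 128]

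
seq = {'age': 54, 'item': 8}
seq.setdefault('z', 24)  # 24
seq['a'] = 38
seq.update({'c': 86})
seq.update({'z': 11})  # {'age': 54, 'item': 8, 'z': 11, 'a': 38, 'c': 86}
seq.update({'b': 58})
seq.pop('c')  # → 86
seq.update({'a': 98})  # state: {'age': 54, 'item': 8, 'z': 11, 'a': 98, 'b': 58}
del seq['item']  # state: {'age': 54, 'z': 11, 'a': 98, 'b': 58}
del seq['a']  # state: {'age': 54, 'z': 11, 'b': 58}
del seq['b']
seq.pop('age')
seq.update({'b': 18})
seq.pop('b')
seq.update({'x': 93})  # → {'z': 11, 'x': 93}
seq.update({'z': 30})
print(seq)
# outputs {'z': 30, 'x': 93}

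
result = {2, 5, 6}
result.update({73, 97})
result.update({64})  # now {2, 5, 6, 64, 73, 97}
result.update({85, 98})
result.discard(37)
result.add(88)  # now {2, 5, 6, 64, 73, 85, 88, 97, 98}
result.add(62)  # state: {2, 5, 6, 62, 64, 73, 85, 88, 97, 98}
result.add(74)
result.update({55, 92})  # {2, 5, 6, 55, 62, 64, 73, 74, 85, 88, 92, 97, 98}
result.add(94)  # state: {2, 5, 6, 55, 62, 64, 73, 74, 85, 88, 92, 94, 97, 98}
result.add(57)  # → {2, 5, 6, 55, 57, 62, 64, 73, 74, 85, 88, 92, 94, 97, 98}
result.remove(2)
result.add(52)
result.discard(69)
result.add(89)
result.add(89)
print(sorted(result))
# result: [5, 6, 52, 55, 57, 62, 64, 73, 74, 85, 88, 89, 92, 94, 97, 98]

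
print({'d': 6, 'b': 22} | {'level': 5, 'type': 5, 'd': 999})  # {'d': 999, 'b': 22, 'level': 5, 'type': 5}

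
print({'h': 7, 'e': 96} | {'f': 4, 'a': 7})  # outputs {'h': 7, 'e': 96, 'f': 4, 'a': 7}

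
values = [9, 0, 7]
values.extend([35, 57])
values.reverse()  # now [57, 35, 7, 0, 9]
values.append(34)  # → [57, 35, 7, 0, 9, 34]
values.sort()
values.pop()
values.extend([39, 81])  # [0, 7, 9, 34, 35, 39, 81]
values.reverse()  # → [81, 39, 35, 34, 9, 7, 0]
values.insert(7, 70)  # [81, 39, 35, 34, 9, 7, 0, 70]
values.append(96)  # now [81, 39, 35, 34, 9, 7, 0, 70, 96]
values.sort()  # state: [0, 7, 9, 34, 35, 39, 70, 81, 96]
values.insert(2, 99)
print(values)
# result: [0, 7, 99, 9, 34, 35, 39, 70, 81, 96]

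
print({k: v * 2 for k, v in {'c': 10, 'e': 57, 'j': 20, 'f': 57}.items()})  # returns {'c': 20, 'e': 114, 'j': 40, 'f': 114}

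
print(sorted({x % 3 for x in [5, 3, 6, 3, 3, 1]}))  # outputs [0, 1, 2]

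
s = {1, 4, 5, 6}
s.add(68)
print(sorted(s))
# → [1, 4, 5, 6, 68]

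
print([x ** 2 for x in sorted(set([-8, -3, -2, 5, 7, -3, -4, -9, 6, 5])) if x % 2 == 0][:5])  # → [64, 16, 4, 36]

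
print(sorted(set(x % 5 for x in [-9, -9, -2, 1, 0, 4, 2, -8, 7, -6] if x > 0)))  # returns [1, 2, 4]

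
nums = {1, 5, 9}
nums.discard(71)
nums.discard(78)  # {1, 5, 9}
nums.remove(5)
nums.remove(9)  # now {1}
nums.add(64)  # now {1, 64}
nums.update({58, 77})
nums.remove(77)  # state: {1, 58, 64}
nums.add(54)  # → {1, 54, 58, 64}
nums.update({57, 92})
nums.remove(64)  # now {1, 54, 57, 58, 92}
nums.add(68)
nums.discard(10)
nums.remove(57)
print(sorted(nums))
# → [1, 54, 58, 68, 92]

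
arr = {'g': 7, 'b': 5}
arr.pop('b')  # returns 5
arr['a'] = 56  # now {'g': 7, 'a': 56}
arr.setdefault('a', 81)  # 56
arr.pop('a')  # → 56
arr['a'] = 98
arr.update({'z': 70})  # {'g': 7, 'a': 98, 'z': 70}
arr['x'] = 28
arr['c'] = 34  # {'g': 7, 'a': 98, 'z': 70, 'x': 28, 'c': 34}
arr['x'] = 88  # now {'g': 7, 'a': 98, 'z': 70, 'x': 88, 'c': 34}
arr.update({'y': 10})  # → {'g': 7, 'a': 98, 'z': 70, 'x': 88, 'c': 34, 'y': 10}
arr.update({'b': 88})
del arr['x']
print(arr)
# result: {'g': 7, 'a': 98, 'z': 70, 'c': 34, 'y': 10, 'b': 88}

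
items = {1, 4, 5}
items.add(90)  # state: {1, 4, 5, 90}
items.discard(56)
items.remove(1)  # {4, 5, 90}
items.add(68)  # {4, 5, 68, 90}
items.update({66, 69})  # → {4, 5, 66, 68, 69, 90}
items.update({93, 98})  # {4, 5, 66, 68, 69, 90, 93, 98}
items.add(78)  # {4, 5, 66, 68, 69, 78, 90, 93, 98}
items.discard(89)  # {4, 5, 66, 68, 69, 78, 90, 93, 98}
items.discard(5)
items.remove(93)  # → {4, 66, 68, 69, 78, 90, 98}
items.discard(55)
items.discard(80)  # {4, 66, 68, 69, 78, 90, 98}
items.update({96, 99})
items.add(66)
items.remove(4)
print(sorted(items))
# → [66, 68, 69, 78, 90, 96, 98, 99]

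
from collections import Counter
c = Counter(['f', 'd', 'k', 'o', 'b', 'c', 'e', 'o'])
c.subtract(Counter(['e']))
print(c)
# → Counter({'o': 2, 'f': 1, 'd': 1, 'k': 1, 'b': 1, 'c': 1, 'e': 0})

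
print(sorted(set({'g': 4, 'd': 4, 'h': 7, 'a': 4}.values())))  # [4, 7]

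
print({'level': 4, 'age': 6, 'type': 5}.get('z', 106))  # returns 106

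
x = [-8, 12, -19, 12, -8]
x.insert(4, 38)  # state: [-8, 12, -19, 12, 38, -8]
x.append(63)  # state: [-8, 12, -19, 12, 38, -8, 63]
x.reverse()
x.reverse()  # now [-8, 12, -19, 12, 38, -8, 63]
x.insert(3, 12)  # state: [-8, 12, -19, 12, 12, 38, -8, 63]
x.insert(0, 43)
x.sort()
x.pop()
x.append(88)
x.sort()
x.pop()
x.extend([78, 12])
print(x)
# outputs [-19, -8, -8, 12, 12, 12, 38, 43, 78, 12]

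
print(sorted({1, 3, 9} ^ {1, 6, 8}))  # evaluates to [3, 6, 8, 9]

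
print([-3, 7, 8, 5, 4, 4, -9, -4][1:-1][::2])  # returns [7, 5, 4]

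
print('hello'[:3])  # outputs hel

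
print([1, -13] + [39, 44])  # [1, -13, 39, 44]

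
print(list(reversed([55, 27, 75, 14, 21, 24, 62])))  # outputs [62, 24, 21, 14, 75, 27, 55]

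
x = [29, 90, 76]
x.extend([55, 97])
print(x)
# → [29, 90, 76, 55, 97]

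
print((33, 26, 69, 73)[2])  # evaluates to 69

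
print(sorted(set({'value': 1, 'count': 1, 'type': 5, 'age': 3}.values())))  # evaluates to [1, 3, 5]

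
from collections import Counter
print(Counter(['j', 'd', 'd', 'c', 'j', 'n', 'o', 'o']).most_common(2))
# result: [('j', 2), ('d', 2)]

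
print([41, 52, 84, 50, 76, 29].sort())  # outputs None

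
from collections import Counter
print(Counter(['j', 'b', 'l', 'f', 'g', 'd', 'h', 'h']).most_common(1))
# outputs [('h', 2)]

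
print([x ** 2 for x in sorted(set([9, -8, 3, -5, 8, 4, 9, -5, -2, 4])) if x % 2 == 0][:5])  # [64, 4, 16, 64]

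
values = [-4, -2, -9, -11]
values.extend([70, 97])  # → [-4, -2, -9, -11, 70, 97]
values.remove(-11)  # [-4, -2, -9, 70, 97]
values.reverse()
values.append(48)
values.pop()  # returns 48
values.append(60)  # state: [97, 70, -9, -2, -4, 60]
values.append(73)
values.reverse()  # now [73, 60, -4, -2, -9, 70, 97]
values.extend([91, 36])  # [73, 60, -4, -2, -9, 70, 97, 91, 36]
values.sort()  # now [-9, -4, -2, 36, 60, 70, 73, 91, 97]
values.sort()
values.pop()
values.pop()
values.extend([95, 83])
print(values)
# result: [-9, -4, -2, 36, 60, 70, 73, 95, 83]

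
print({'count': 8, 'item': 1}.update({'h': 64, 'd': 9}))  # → None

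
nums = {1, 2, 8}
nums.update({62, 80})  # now {1, 2, 8, 62, 80}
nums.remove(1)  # {2, 8, 62, 80}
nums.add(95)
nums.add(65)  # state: {2, 8, 62, 65, 80, 95}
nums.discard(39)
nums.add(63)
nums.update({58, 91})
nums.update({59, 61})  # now {2, 8, 58, 59, 61, 62, 63, 65, 80, 91, 95}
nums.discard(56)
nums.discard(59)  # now {2, 8, 58, 61, 62, 63, 65, 80, 91, 95}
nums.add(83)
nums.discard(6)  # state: {2, 8, 58, 61, 62, 63, 65, 80, 83, 91, 95}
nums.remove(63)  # {2, 8, 58, 61, 62, 65, 80, 83, 91, 95}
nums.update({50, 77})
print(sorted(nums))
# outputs [2, 8, 50, 58, 61, 62, 65, 77, 80, 83, 91, 95]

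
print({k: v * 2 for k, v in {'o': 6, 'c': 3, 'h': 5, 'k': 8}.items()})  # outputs {'o': 12, 'c': 6, 'h': 10, 'k': 16}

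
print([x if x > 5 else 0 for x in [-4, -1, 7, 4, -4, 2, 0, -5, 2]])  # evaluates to [0, 0, 7, 0, 0, 0, 0, 0, 0]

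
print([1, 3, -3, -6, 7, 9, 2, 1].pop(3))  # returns -6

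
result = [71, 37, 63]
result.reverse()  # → [63, 37, 71]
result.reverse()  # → [71, 37, 63]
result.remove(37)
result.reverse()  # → [63, 71]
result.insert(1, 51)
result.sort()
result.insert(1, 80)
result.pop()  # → 71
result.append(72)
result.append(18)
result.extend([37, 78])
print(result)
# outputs [51, 80, 63, 72, 18, 37, 78]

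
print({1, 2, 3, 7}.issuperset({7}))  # True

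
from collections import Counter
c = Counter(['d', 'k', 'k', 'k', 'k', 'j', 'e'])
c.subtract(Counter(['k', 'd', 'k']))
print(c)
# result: Counter({'k': 2, 'j': 1, 'e': 1, 'd': 0})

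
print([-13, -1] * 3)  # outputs [-13, -1, -13, -1, -13, -1]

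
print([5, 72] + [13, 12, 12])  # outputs [5, 72, 13, 12, 12]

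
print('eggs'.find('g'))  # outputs 1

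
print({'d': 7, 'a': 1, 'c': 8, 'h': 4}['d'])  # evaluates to 7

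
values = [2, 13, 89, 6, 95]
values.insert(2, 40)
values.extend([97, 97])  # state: [2, 13, 40, 89, 6, 95, 97, 97]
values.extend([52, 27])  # [2, 13, 40, 89, 6, 95, 97, 97, 52, 27]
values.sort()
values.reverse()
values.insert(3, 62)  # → [97, 97, 95, 62, 89, 52, 40, 27, 13, 6, 2]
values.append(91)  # [97, 97, 95, 62, 89, 52, 40, 27, 13, 6, 2, 91]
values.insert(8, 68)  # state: [97, 97, 95, 62, 89, 52, 40, 27, 68, 13, 6, 2, 91]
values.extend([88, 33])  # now [97, 97, 95, 62, 89, 52, 40, 27, 68, 13, 6, 2, 91, 88, 33]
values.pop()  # 33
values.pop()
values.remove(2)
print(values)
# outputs [97, 97, 95, 62, 89, 52, 40, 27, 68, 13, 6, 91]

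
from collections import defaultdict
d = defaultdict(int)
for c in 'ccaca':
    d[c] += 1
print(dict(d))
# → {'c': 3, 'a': 2}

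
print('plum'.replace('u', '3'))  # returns pl3m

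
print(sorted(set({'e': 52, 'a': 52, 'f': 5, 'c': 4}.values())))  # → [4, 5, 52]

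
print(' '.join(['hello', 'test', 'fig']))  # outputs hello test fig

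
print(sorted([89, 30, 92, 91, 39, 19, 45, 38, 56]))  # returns [19, 30, 38, 39, 45, 56, 89, 91, 92]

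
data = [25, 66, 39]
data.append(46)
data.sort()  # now [25, 39, 46, 66]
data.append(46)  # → [25, 39, 46, 66, 46]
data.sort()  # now [25, 39, 46, 46, 66]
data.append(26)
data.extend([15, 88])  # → [25, 39, 46, 46, 66, 26, 15, 88]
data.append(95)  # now [25, 39, 46, 46, 66, 26, 15, 88, 95]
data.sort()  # [15, 25, 26, 39, 46, 46, 66, 88, 95]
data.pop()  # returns 95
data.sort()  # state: [15, 25, 26, 39, 46, 46, 66, 88]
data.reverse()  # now [88, 66, 46, 46, 39, 26, 25, 15]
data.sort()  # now [15, 25, 26, 39, 46, 46, 66, 88]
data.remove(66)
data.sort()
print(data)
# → [15, 25, 26, 39, 46, 46, 88]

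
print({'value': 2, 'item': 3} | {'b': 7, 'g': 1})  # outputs {'value': 2, 'item': 3, 'b': 7, 'g': 1}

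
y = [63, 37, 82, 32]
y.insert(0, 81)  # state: [81, 63, 37, 82, 32]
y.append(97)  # [81, 63, 37, 82, 32, 97]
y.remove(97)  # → [81, 63, 37, 82, 32]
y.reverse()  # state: [32, 82, 37, 63, 81]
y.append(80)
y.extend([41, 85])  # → [32, 82, 37, 63, 81, 80, 41, 85]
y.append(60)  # [32, 82, 37, 63, 81, 80, 41, 85, 60]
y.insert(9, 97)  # [32, 82, 37, 63, 81, 80, 41, 85, 60, 97]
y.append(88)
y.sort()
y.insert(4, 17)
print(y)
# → [32, 37, 41, 60, 17, 63, 80, 81, 82, 85, 88, 97]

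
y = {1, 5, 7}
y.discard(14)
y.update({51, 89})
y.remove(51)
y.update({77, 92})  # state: {1, 5, 7, 77, 89, 92}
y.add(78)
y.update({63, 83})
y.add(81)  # {1, 5, 7, 63, 77, 78, 81, 83, 89, 92}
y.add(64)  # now {1, 5, 7, 63, 64, 77, 78, 81, 83, 89, 92}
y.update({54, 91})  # {1, 5, 7, 54, 63, 64, 77, 78, 81, 83, 89, 91, 92}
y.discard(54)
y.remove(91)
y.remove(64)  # {1, 5, 7, 63, 77, 78, 81, 83, 89, 92}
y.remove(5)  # {1, 7, 63, 77, 78, 81, 83, 89, 92}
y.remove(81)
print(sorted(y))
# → [1, 7, 63, 77, 78, 83, 89, 92]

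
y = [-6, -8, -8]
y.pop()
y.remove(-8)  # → [-6]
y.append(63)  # [-6, 63]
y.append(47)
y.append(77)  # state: [-6, 63, 47, 77]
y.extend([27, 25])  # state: [-6, 63, 47, 77, 27, 25]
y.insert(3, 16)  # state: [-6, 63, 47, 16, 77, 27, 25]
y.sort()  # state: [-6, 16, 25, 27, 47, 63, 77]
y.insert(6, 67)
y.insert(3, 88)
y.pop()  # 77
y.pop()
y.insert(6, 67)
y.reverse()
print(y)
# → [63, 67, 47, 27, 88, 25, 16, -6]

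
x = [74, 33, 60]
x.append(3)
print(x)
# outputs [74, 33, 60, 3]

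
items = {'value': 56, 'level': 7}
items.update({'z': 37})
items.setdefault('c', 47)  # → 47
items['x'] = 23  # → {'value': 56, 'level': 7, 'z': 37, 'c': 47, 'x': 23}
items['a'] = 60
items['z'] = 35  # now {'value': 56, 'level': 7, 'z': 35, 'c': 47, 'x': 23, 'a': 60}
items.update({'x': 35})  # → {'value': 56, 'level': 7, 'z': 35, 'c': 47, 'x': 35, 'a': 60}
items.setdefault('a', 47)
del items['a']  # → {'value': 56, 'level': 7, 'z': 35, 'c': 47, 'x': 35}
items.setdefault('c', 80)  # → 47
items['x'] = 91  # {'value': 56, 'level': 7, 'z': 35, 'c': 47, 'x': 91}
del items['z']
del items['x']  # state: {'value': 56, 'level': 7, 'c': 47}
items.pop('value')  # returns 56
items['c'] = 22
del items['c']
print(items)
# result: {'level': 7}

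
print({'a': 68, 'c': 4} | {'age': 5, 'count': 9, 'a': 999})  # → {'a': 999, 'c': 4, 'age': 5, 'count': 9}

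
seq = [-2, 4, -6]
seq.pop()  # -6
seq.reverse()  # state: [4, -2]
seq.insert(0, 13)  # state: [13, 4, -2]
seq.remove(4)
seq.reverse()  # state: [-2, 13]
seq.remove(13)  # [-2]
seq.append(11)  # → [-2, 11]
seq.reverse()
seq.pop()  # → -2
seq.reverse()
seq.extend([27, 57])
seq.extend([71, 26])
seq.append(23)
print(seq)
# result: [11, 27, 57, 71, 26, 23]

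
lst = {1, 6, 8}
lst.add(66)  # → {1, 6, 8, 66}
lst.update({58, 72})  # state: {1, 6, 8, 58, 66, 72}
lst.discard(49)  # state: {1, 6, 8, 58, 66, 72}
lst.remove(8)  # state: {1, 6, 58, 66, 72}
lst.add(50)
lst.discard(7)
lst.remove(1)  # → {6, 50, 58, 66, 72}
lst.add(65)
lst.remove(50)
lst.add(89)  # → {6, 58, 65, 66, 72, 89}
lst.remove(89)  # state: {6, 58, 65, 66, 72}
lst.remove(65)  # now {6, 58, 66, 72}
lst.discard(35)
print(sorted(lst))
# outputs [6, 58, 66, 72]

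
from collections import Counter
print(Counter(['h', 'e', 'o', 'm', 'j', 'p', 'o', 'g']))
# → Counter({'o': 2, 'h': 1, 'e': 1, 'm': 1, 'j': 1, 'p': 1, 'g': 1})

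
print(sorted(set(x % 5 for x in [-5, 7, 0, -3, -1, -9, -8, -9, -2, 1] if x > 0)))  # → [1, 2]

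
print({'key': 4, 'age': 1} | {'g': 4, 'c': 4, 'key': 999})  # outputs {'key': 999, 'age': 1, 'g': 4, 'c': 4}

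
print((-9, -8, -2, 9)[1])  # -8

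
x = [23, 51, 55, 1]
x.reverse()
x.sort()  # [1, 23, 51, 55]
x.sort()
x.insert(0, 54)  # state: [54, 1, 23, 51, 55]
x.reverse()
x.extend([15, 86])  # [55, 51, 23, 1, 54, 15, 86]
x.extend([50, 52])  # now [55, 51, 23, 1, 54, 15, 86, 50, 52]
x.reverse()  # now [52, 50, 86, 15, 54, 1, 23, 51, 55]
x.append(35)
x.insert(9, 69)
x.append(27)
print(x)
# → [52, 50, 86, 15, 54, 1, 23, 51, 55, 69, 35, 27]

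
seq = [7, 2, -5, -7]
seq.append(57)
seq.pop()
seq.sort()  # [-7, -5, 2, 7]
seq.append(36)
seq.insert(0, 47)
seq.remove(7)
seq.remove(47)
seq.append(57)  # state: [-7, -5, 2, 36, 57]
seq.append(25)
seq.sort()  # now [-7, -5, 2, 25, 36, 57]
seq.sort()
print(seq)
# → [-7, -5, 2, 25, 36, 57]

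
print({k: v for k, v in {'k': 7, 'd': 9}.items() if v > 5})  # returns {'k': 7, 'd': 9}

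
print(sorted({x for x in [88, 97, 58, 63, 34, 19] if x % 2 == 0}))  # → [34, 58, 88]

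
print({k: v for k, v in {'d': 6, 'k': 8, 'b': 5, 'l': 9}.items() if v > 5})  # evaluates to {'d': 6, 'k': 8, 'l': 9}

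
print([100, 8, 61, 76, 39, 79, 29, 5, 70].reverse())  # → None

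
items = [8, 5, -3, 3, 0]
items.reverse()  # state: [0, 3, -3, 5, 8]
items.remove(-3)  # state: [0, 3, 5, 8]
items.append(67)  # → [0, 3, 5, 8, 67]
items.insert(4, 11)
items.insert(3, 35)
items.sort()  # [0, 3, 5, 8, 11, 35, 67]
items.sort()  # [0, 3, 5, 8, 11, 35, 67]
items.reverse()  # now [67, 35, 11, 8, 5, 3, 0]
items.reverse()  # [0, 3, 5, 8, 11, 35, 67]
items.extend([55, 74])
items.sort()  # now [0, 3, 5, 8, 11, 35, 55, 67, 74]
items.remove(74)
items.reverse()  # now [67, 55, 35, 11, 8, 5, 3, 0]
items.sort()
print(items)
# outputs [0, 3, 5, 8, 11, 35, 55, 67]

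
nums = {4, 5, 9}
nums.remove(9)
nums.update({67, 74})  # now {4, 5, 67, 74}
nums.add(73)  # {4, 5, 67, 73, 74}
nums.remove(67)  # {4, 5, 73, 74}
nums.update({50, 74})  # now {4, 5, 50, 73, 74}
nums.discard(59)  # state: {4, 5, 50, 73, 74}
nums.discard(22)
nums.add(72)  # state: {4, 5, 50, 72, 73, 74}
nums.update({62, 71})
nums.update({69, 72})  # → {4, 5, 50, 62, 69, 71, 72, 73, 74}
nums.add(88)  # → {4, 5, 50, 62, 69, 71, 72, 73, 74, 88}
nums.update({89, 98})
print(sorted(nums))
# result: [4, 5, 50, 62, 69, 71, 72, 73, 74, 88, 89, 98]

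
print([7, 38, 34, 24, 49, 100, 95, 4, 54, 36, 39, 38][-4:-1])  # [54, 36, 39]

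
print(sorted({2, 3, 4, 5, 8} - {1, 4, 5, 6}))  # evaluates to [2, 3, 8]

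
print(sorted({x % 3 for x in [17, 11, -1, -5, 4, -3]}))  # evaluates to [0, 1, 2]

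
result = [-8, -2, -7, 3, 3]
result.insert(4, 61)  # [-8, -2, -7, 3, 61, 3]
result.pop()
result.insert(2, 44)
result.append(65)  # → [-8, -2, 44, -7, 3, 61, 65]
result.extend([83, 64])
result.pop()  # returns 64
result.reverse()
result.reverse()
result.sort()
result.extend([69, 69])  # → [-8, -7, -2, 3, 44, 61, 65, 83, 69, 69]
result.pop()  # 69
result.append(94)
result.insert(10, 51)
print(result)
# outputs [-8, -7, -2, 3, 44, 61, 65, 83, 69, 94, 51]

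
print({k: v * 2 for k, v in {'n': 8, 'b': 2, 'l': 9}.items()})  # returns {'n': 16, 'b': 4, 'l': 18}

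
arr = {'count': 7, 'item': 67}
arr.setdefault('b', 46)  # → 46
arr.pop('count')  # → 7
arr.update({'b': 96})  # {'item': 67, 'b': 96}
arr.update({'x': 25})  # {'item': 67, 'b': 96, 'x': 25}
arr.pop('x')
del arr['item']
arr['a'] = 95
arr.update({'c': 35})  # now {'b': 96, 'a': 95, 'c': 35}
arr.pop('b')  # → 96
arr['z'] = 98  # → {'a': 95, 'c': 35, 'z': 98}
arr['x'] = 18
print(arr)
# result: {'a': 95, 'c': 35, 'z': 98, 'x': 18}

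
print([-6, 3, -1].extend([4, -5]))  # None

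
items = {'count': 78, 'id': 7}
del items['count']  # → {'id': 7}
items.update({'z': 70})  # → {'id': 7, 'z': 70}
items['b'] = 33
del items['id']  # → {'z': 70, 'b': 33}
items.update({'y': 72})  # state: {'z': 70, 'b': 33, 'y': 72}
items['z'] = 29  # {'z': 29, 'b': 33, 'y': 72}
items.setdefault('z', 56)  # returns 29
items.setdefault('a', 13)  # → 13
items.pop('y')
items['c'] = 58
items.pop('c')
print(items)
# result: {'z': 29, 'b': 33, 'a': 13}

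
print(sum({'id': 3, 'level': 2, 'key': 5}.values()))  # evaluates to 10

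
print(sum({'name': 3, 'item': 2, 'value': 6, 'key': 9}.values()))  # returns 20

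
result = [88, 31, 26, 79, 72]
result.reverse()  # [72, 79, 26, 31, 88]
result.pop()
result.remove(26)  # [72, 79, 31]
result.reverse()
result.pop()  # 72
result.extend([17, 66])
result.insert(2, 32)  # [31, 79, 32, 17, 66]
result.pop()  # 66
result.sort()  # [17, 31, 32, 79]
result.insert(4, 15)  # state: [17, 31, 32, 79, 15]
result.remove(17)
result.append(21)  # [31, 32, 79, 15, 21]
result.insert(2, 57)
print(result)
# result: [31, 32, 57, 79, 15, 21]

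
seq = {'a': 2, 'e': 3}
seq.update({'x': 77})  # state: {'a': 2, 'e': 3, 'x': 77}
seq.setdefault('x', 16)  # 77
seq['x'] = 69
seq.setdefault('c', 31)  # 31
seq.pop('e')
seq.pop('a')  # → 2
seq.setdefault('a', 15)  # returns 15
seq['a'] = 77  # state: {'x': 69, 'c': 31, 'a': 77}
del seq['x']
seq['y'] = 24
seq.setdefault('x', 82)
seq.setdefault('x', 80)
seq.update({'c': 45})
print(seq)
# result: {'c': 45, 'a': 77, 'y': 24, 'x': 82}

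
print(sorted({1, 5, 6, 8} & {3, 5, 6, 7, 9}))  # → [5, 6]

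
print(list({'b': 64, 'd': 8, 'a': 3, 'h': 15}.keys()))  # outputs ['b', 'd', 'a', 'h']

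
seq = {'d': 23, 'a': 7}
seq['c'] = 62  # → {'d': 23, 'a': 7, 'c': 62}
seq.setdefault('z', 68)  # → 68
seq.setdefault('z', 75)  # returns 68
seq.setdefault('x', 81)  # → 81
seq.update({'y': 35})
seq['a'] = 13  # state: {'d': 23, 'a': 13, 'c': 62, 'z': 68, 'x': 81, 'y': 35}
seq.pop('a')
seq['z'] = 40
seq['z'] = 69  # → {'d': 23, 'c': 62, 'z': 69, 'x': 81, 'y': 35}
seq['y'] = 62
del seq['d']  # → {'c': 62, 'z': 69, 'x': 81, 'y': 62}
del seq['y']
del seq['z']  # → {'c': 62, 'x': 81}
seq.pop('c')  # 62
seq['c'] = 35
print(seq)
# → {'x': 81, 'c': 35}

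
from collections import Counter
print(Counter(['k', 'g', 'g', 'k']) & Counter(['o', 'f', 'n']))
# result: Counter()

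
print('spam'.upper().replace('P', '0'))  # S0AM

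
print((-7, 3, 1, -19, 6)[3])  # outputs -19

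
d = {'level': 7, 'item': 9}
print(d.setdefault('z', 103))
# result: 103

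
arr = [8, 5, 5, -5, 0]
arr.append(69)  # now [8, 5, 5, -5, 0, 69]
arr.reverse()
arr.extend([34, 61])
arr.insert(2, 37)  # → [69, 0, 37, -5, 5, 5, 8, 34, 61]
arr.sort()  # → [-5, 0, 5, 5, 8, 34, 37, 61, 69]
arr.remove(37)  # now [-5, 0, 5, 5, 8, 34, 61, 69]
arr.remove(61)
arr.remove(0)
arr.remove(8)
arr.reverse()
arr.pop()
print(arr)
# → [69, 34, 5, 5]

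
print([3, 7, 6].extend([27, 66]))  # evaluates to None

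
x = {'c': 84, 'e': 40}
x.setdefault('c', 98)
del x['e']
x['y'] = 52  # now {'c': 84, 'y': 52}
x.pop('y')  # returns 52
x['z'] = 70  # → {'c': 84, 'z': 70}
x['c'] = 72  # {'c': 72, 'z': 70}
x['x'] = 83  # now {'c': 72, 'z': 70, 'x': 83}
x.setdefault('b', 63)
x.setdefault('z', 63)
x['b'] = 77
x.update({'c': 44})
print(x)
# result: {'c': 44, 'z': 70, 'x': 83, 'b': 77}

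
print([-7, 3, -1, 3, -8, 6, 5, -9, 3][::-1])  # [3, -9, 5, 6, -8, 3, -1, 3, -7]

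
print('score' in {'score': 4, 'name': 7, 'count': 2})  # True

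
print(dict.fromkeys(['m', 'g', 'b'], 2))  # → {'m': 2, 'g': 2, 'b': 2}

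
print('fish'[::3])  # fh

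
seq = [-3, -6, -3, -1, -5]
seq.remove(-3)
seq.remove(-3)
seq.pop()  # -5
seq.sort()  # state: [-6, -1]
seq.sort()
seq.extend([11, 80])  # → [-6, -1, 11, 80]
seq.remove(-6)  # [-1, 11, 80]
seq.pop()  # 80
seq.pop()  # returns 11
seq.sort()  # [-1]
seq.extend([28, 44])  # [-1, 28, 44]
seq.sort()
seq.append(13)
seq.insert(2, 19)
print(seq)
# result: [-1, 28, 19, 44, 13]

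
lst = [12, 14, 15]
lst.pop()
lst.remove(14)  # [12]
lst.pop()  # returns 12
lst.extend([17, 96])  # [17, 96]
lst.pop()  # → 96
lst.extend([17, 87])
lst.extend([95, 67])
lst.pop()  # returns 67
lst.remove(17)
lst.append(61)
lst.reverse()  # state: [61, 95, 87, 17]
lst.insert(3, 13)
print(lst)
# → [61, 95, 87, 13, 17]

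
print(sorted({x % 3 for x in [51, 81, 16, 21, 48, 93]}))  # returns [0, 1]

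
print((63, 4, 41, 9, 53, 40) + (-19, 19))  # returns (63, 4, 41, 9, 53, 40, -19, 19)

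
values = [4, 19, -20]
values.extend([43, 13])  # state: [4, 19, -20, 43, 13]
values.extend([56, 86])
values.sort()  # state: [-20, 4, 13, 19, 43, 56, 86]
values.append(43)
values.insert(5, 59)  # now [-20, 4, 13, 19, 43, 59, 56, 86, 43]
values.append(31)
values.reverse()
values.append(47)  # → [31, 43, 86, 56, 59, 43, 19, 13, 4, -20, 47]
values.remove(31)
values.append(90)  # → [43, 86, 56, 59, 43, 19, 13, 4, -20, 47, 90]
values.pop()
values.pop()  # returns 47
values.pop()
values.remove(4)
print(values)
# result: [43, 86, 56, 59, 43, 19, 13]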